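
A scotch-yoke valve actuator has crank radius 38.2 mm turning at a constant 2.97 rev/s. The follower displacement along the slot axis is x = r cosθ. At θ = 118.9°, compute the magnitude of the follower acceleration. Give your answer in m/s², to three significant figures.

ω = 18.66 rad/s (from 2.97 rev/s).
x = r cosθ ⇒ ẍ = −rω² cosθ (ω constant).
|a| = rω²|cosθ| = 0.0382·(18.66)²·|cos 118.9°| = 6.4289 m/s².

6.43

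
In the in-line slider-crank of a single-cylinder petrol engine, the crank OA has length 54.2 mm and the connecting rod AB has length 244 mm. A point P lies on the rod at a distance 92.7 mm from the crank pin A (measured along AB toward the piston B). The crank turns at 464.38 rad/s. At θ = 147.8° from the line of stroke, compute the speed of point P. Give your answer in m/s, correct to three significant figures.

ω = 464.4 rad/s.  Crank-pin speed |V_A| = rω = 25.169 m/s, perpendicular to OA.
Rod angle: sinφ = −(r/L) sinθ ⇒ φ = -6.798°; ω_rod = −rω cosθ/√(L²−r²sin²θ) = +87.906 rad/s.
V_P = V_A + ω_rod × AP, with AP = 0.0927 m along the rod.
Components: V_Px = −rω sinθ − a·ω_rod·sinφ = -12.448 m/s;  V_Py = rω cosθ + a·ω_rod·cosφ = -13.207 m/s.
|V_P| = √(V_Px² + V_Py²) = 18.148 m/s.

18.1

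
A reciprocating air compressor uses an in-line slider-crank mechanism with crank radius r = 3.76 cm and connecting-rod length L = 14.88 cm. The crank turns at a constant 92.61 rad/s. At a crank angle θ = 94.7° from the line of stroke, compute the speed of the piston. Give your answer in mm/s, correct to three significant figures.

3400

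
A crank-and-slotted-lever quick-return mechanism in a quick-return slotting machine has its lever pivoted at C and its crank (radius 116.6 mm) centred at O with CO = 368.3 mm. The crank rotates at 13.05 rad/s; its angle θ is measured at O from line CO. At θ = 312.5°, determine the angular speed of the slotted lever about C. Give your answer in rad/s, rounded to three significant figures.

2.68

ω = 13.05 rad/s
Crank pin A relative to C: A = (d + r cosθ, r sinθ); lever angle φ = atan2(r sinθ, d + r cosθ).
Differentiating tanφ: φ̇ = rω(d cosθ + r)/(d² + r² + 2dr cosθ).
d² + r² + 2dr cosθ = |CA|² = 0.207265 m²;  d cosθ + r = +0.36542 m.
|ω_lever| = |0.1166·13.05·+0.36542| / 0.207265 = 2.6827 rad/s.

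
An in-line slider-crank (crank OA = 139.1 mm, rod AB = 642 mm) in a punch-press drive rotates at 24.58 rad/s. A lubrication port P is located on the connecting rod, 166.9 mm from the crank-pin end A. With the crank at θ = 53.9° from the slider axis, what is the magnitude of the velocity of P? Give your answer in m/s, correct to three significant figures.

ω = 24.58 rad/s.  Crank-pin speed |V_A| = rω = 3.4191 m/s, perpendicular to OA.
Rod angle: sinφ = −(r/L) sinθ ⇒ φ = -10.082°; ω_rod = −rω cosθ/√(L²−r²sin²θ) = -3.1871 rad/s.
V_P = V_A + ω_rod × AP, with AP = 0.1669 m along the rod.
Components: V_Px = −rω sinθ − a·ω_rod·sinφ = -2.8557 m/s;  V_Py = rω cosθ + a·ω_rod·cosφ = +1.4908 m/s.
|V_P| = √(V_Px² + V_Py²) = 3.2214 m/s.

3.22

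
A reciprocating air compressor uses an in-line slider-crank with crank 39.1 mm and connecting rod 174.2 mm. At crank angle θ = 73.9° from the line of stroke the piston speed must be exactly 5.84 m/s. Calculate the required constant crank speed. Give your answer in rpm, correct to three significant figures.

1400

For an in-line slider-crank, |v_piston| = rω|sinθ|·[1 + r cosθ/√(L² − r² sin²θ)].
With r = 0.0391 m, L = 0.1742 m, θ = 73.9°: the bracketed kinematic factor |dx/dθ| = 0.039961 m.
ω = v/|dx/dθ| = 5.84/0.039961 = 146.14 rad/s.
N = 60ω/(2π) = 1395.6 rpm.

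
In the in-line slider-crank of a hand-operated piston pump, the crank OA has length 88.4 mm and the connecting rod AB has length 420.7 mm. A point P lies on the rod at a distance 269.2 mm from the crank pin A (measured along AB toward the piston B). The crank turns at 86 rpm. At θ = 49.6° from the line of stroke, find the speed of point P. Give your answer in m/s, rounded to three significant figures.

0.685

ω = 9.006 rad/s.  Crank-pin speed |V_A| = rω = 0.79612 m/s, perpendicular to OA.
Rod angle: sinφ = −(r/L) sinθ ⇒ φ = -9.208°; ω_rod = −rω cosθ/√(L²−r²sin²θ) = -1.2425 rad/s.
V_P = V_A + ω_rod × AP, with AP = 0.2692 m along the rod.
Components: V_Px = −rω sinθ − a·ω_rod·sinφ = -0.6598 m/s;  V_Py = rω cosθ + a·ω_rod·cosφ = +0.18581 m/s.
|V_P| = √(V_Px² + V_Py²) = 0.68547 m/s.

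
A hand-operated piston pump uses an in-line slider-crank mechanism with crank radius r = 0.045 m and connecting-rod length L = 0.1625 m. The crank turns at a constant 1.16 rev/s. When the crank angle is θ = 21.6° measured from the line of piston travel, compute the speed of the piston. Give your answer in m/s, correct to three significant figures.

0.152

ω = 2π·1.16 = 7.288 rad/s
For an in-line slider-crank, x = r cosθ + √(L² − r² sin²θ), so v = −rω sinθ·[1 + r cosθ/√(L² − r² sin²θ)].
With r = 0.045 m, L = 0.1625 m, θ = 21.6°: √(L² − r² sin²θ) = 0.16165 m.
v = −0.045·7.288·0.36812·[1 + 0.045·0.92978/0.16165] = -0.15199 m/s.
|v| = 0.15199 m/s.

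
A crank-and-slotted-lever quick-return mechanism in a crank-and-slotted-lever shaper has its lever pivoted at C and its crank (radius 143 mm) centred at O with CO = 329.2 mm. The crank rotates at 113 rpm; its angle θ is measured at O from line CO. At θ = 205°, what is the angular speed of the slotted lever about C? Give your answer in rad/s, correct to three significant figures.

6.04

ω = 11.83 rad/s (from 113 rpm).
Crank pin A relative to C: A = (d + r cosθ, r sinθ); lever angle φ = atan2(r sinθ, d + r cosθ).
Differentiating tanφ: φ̇ = rω(d cosθ + r)/(d² + r² + 2dr cosθ).
d² + r² + 2dr cosθ = |CA|² = 0.0434917 m²;  d cosθ + r = -0.15536 m.
|ω_lever| = |0.143·11.83·-0.15536| / 0.0434917 = 6.0446 rad/s.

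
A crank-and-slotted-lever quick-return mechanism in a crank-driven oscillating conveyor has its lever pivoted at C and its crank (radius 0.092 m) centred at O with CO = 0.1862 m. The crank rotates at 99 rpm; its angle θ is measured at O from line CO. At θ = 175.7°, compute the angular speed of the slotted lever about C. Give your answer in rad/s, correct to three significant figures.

9.96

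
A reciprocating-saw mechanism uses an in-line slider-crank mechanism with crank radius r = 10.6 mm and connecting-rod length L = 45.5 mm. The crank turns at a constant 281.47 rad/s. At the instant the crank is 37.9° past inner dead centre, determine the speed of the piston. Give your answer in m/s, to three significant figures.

2.17

ω = 281.5 rad/s
For an in-line slider-crank, x = r cosθ + √(L² − r² sin²θ), so v = −rω sinθ·[1 + r cosθ/√(L² − r² sin²θ)].
With r = 0.0106 m, L = 0.0455 m, θ = 37.9°: √(L² − r² sin²θ) = 0.045032 m.
v = −0.0106·281.5·0.61429·[1 + 0.0106·0.78908/0.045032] = -2.1732 m/s.
|v| = 2.1732 m/s.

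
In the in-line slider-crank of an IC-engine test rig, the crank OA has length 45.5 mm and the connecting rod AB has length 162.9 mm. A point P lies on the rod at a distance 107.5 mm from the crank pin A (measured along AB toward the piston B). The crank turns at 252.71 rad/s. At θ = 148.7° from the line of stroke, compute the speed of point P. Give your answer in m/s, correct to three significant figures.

6.03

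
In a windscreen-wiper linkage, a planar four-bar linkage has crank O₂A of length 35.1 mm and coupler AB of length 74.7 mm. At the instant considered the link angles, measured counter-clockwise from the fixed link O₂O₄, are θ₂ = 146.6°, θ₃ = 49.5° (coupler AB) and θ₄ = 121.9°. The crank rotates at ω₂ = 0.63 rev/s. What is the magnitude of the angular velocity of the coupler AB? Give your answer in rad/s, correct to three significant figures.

ω₂ = 3.958 rad/s (from 0.63 rev/s).
Differentiating the loop-closure r₂e^{iθ₂}+r₃e^{iθ₃}=r₁+r₄e^{iθ₄} gives r₂ω₂e^{iθ₂}+r₃ω₃e^{iθ₃}=r₄ω₄e^{iθ₄}.
Eliminating the other unknown: ω₃ = r₂ω₂ sin(θ₄−θ₂) / [r₃ sin(θ₃−θ₄)].
Numerator sine = -0.41787; denominator sine = -0.95319.
Result = 0.0351·3.958·(-0.41787) / (0.0747·(-0.95319)) = +0.81539 rad/s; magnitude 0.81539 rad/s.

0.815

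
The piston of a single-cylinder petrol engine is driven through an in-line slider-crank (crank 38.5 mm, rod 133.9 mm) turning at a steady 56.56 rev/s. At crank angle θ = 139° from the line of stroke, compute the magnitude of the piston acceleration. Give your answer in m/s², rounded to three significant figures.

ω = 2π·56.6 = 355.4 rad/s
x(θ) = r cosθ + √(L² − r² sin²θ); with ω constant, a = ω²·d²x/dθ².
d²x/dθ² = −r cosθ − r²(cos2θ)/√u − r⁴ sin²2θ/(4u^{3/2}),  u = L² − r² sin²θ = 0.0172912 m².
Substituting r = 0.0385 m, L = 0.1339 m, θ = 139°: d²x/dθ² = +0.027251 m.
a = ω²·d²x/dθ² = (355.4)²·(+0.027251) = +3441.6 m/s²;  |a| = 3441.6 m/s².

3440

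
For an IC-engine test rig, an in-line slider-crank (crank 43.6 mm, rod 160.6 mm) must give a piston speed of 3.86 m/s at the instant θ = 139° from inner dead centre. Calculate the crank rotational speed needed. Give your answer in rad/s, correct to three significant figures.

170

For an in-line slider-crank, |v_piston| = rω|sinθ|·[1 + r cosθ/√(L² − r² sin²θ)].
With r = 0.0436 m, L = 0.1606 m, θ = 139°: the bracketed kinematic factor |dx/dθ| = 0.022648 m.
ω = v/|dx/dθ| = 3.86/0.022648 = 170.43 rad/s.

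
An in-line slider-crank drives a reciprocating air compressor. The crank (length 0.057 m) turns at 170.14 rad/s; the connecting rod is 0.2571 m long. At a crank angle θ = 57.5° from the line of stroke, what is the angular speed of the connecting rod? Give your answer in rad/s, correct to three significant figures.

20.6

ω = 170.1 rad/s
The rod makes angle φ with the slider axis where L sinφ = r sinθ; differentiating, L cosφ·φ̇ = r ω cosθ.
L cosφ = √(L² − r² sin²θ) = 0.25257 m.
|ω_rod| = r ω |cosθ| / √(L² − r² sin²θ) = 0.057·170.1·0.53730/0.25257 = 20.631 rad/s.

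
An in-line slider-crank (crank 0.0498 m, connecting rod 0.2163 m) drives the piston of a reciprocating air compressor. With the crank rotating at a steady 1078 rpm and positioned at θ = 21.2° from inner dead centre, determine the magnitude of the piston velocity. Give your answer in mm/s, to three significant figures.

2470

ω = 2π·1078/60 = 112.9 rad/s
For an in-line slider-crank, x = r cosθ + √(L² − r² sin²θ), so v = −rω sinθ·[1 + r cosθ/√(L² − r² sin²θ)].
With r = 0.0498 m, L = 0.2163 m, θ = 21.2°: √(L² − r² sin²θ) = 0.21555 m.
v = −0.0498·112.9·0.36162·[1 + 0.0498·0.93232/0.21555] = -2.4709 m/s.
|v| = 2.4709 m/s = 2470.9 mm/s.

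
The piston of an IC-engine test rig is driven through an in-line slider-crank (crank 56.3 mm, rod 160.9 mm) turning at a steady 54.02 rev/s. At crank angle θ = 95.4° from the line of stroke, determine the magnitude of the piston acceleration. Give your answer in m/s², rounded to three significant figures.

ω = 2π·54 = 339.4 rad/s
x(θ) = r cosθ + √(L² − r² sin²θ); with ω constant, a = ω²·d²x/dθ².
d²x/dθ² = −r cosθ − r²(cos2θ)/√u − r⁴ sin²2θ/(4u^{3/2}),  u = L² − r² sin²θ = 0.0227472 m².
Substituting r = 0.0563 m, L = 0.1609 m, θ = 95.4°: d²x/dθ² = +0.025916 m.
a = ω²·d²x/dθ² = (339.4)²·(+0.025916) = +2985.7 m/s²;  |a| = 2985.7 m/s².

2990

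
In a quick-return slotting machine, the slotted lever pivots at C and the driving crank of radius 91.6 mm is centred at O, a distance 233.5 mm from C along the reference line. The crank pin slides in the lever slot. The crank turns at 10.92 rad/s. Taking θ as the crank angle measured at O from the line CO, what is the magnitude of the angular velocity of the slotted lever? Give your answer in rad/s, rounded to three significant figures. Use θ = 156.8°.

5.22

ω = 10.92 rad/s
Crank pin A relative to C: A = (d + r cosθ, r sinθ); lever angle φ = atan2(r sinθ, d + r cosθ).
Differentiating tanφ: φ̇ = rω(d cosθ + r)/(d² + r² + 2dr cosθ).
d² + r² + 2dr cosθ = |CA|² = 0.0235948 m²;  d cosθ + r = -0.12302 m.
|ω_lever| = |0.0916·10.92·-0.12302| / 0.0235948 = 5.2152 rad/s.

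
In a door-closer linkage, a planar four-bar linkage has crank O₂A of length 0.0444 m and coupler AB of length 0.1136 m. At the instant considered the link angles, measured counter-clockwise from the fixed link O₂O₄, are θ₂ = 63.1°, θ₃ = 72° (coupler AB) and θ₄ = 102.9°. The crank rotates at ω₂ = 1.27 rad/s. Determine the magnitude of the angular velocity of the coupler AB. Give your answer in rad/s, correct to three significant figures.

ω₂ = 1.27 rad/s
Differentiating the loop-closure r₂e^{iθ₂}+r₃e^{iθ₃}=r₁+r₄e^{iθ₄} gives r₂ω₂e^{iθ₂}+r₃ω₃e^{iθ₃}=r₄ω₄e^{iθ₄}.
Eliminating the other unknown: ω₃ = r₂ω₂ sin(θ₄−θ₂) / [r₃ sin(θ₃−θ₄)].
Numerator sine = +0.64011; denominator sine = -0.51354.
Result = 0.0444·1.27·(+0.64011) / (0.1136·(-0.51354)) = -0.61871 rad/s; magnitude 0.61871 rad/s.

0.619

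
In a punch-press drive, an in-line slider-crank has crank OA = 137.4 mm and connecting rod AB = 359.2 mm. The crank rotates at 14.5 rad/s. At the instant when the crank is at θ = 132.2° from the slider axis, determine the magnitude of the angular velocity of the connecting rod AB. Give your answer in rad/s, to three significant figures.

3.88

ω = 14.5 rad/s
The rod makes angle φ with the slider axis where L sinφ = r sinθ; differentiating, L cosφ·φ̇ = r ω cosθ.
L cosφ = √(L² − r² sin²θ) = 0.34448 m.
|ω_rod| = r ω |cosθ| / √(L² − r² sin²θ) = 0.1374·14.5·0.67172/0.34448 = 3.8849 rad/s.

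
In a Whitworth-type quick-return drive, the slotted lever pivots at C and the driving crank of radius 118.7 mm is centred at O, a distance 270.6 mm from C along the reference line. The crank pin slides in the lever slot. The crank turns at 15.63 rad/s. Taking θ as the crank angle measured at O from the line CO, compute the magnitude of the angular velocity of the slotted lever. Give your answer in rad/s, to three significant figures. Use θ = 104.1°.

1.37

ω = 15.63 rad/s
Crank pin A relative to C: A = (d + r cosθ, r sinθ); lever angle φ = atan2(r sinθ, d + r cosθ).
Differentiating tanφ: φ̇ = rω(d cosθ + r)/(d² + r² + 2dr cosθ).
d² + r² + 2dr cosθ = |CA|² = 0.0716641 m²;  d cosθ + r = +0.052778 m.
|ω_lever| = |0.1187·15.63·+0.052778| / 0.0716641 = 1.3663 rad/s.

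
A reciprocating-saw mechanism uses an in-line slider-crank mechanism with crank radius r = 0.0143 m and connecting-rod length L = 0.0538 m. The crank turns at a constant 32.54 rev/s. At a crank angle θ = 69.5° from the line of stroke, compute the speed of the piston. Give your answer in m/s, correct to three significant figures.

ω = 2π·32.5 = 204.5 rad/s
For an in-line slider-crank, x = r cosθ + √(L² − r² sin²θ), so v = −rω sinθ·[1 + r cosθ/√(L² − r² sin²θ)].
With r = 0.0143 m, L = 0.0538 m, θ = 69.5°: √(L² − r² sin²θ) = 0.052106 m.
v = −0.0143·204.5·0.93667·[1 + 0.0143·0.35021/0.052106] = -3.0018 m/s.
|v| = 3.0018 m/s.

3.00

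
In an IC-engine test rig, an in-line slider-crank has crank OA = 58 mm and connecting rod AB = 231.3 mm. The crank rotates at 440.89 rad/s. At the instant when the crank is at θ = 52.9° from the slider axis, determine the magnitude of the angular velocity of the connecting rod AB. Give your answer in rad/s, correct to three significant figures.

68.1

ω = 440.9 rad/s
The rod makes angle φ with the slider axis where L sinφ = r sinθ; differentiating, L cosφ·φ̇ = r ω cosθ.
L cosφ = √(L² − r² sin²θ) = 0.22663 m.
|ω_rod| = r ω |cosθ| / √(L² − r² sin²θ) = 0.058·440.9·0.60321/0.22663 = 68.063 rad/s.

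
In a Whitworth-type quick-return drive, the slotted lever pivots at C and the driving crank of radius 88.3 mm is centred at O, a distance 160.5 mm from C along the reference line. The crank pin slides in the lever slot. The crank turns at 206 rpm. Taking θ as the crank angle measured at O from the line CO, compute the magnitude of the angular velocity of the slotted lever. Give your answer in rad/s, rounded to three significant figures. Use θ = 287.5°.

6.18

ω = 21.57 rad/s (from 206 rpm).
Crank pin A relative to C: A = (d + r cosθ, r sinθ); lever angle φ = atan2(r sinθ, d + r cosθ).
Differentiating tanφ: φ̇ = rω(d cosθ + r)/(d² + r² + 2dr cosθ).
d² + r² + 2dr cosθ = |CA|² = 0.0420804 m²;  d cosθ + r = +0.13656 m.
|ω_lever| = |0.0883·21.57·+0.13656| / 0.0420804 = 6.1817 rad/s.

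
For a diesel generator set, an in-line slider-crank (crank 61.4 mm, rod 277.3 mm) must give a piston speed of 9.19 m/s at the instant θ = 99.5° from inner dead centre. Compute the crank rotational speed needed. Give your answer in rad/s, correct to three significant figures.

158

For an in-line slider-crank, |v_piston| = rω|sinθ|·[1 + r cosθ/√(L² − r² sin²θ)].
With r = 0.0614 m, L = 0.2773 m, θ = 99.5°: the bracketed kinematic factor |dx/dθ| = 0.05829 m.
ω = v/|dx/dθ| = 9.19/0.05829 = 157.66 rad/s.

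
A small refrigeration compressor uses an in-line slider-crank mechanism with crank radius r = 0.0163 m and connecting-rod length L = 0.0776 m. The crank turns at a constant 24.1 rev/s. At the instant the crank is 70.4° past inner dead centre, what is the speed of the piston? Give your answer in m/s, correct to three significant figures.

2.49

ω = 2π·24.1 = 151.4 rad/s
For an in-line slider-crank, x = r cosθ + √(L² − r² sin²θ), so v = −rω sinθ·[1 + r cosθ/√(L² − r² sin²θ)].
With r = 0.0163 m, L = 0.0776 m, θ = 70.4°: √(L² − r² sin²θ) = 0.076066 m.
v = −0.0163·151.4·0.94206·[1 + 0.0163·0.33545/0.076066] = -2.4924 m/s.
|v| = 2.4924 m/s.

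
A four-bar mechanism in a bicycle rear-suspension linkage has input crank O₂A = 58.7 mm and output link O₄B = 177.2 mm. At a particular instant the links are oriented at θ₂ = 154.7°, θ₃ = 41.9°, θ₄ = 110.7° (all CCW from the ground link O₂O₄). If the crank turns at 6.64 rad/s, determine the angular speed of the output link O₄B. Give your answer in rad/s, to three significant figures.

2.17

ω₂ = 6.64 rad/s
Differentiating the loop-closure r₂e^{iθ₂}+r₃e^{iθ₃}=r₁+r₄e^{iθ₄} gives r₂ω₂e^{iθ₂}+r₃ω₃e^{iθ₃}=r₄ω₄e^{iθ₄}.
Eliminating the other unknown: ω₄ = r₂ω₂ sin(θ₂−θ₃) / [r₄ sin(θ₄−θ₃)].
Numerator sine = +0.92186; denominator sine = +0.93232.
Result = 0.0587·6.64·(+0.92186) / (0.1772·(+0.93232)) = +2.1749 rad/s; magnitude 2.1749 rad/s.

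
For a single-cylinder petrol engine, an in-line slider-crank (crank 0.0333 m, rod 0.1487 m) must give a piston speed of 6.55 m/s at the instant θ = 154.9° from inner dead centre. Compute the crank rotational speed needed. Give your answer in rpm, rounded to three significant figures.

For an in-line slider-crank, |v_piston| = rω|sinθ|·[1 + r cosθ/√(L² − r² sin²θ)].
With r = 0.0333 m, L = 0.1487 m, θ = 154.9°: the bracketed kinematic factor |dx/dθ| = 0.011248 m.
ω = v/|dx/dθ| = 6.55/0.011248 = 582.32 rad/s.
N = 60ω/(2π) = 5560.7 rpm.

5560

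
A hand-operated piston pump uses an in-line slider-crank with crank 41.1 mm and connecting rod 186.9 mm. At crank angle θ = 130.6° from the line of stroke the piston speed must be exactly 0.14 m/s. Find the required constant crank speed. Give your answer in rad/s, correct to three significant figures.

For an in-line slider-crank, |v_piston| = rω|sinθ|·[1 + r cosθ/√(L² − r² sin²θ)].
With r = 0.0411 m, L = 0.1869 m, θ = 130.6°: the bracketed kinematic factor |dx/dθ| = 0.026677 m.
ω = v/|dx/dθ| = 0.14/0.026677 = 5.248 rad/s.

5.25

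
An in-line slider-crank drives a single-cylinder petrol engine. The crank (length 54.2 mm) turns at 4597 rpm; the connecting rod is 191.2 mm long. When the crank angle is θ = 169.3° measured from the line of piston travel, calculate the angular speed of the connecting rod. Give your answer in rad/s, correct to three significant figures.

134

ω = 481.4 rad/s (converted from 4597 rpm).
The rod makes angle φ with the slider axis where L sinφ = r sinθ; differentiating, L cosφ·φ̇ = r ω cosθ.
L cosφ = √(L² − r² sin²θ) = 0.19093 m.
|ω_rod| = r ω |cosθ| / √(L² − r² sin²θ) = 0.0542·481.4·0.98261/0.19093 = 134.28 rad/s.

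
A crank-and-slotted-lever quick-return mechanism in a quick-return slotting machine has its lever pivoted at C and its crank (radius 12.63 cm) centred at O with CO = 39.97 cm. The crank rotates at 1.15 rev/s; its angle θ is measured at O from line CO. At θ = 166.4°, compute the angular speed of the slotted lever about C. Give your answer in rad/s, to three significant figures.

ω = 7.226 rad/s (from 1.15 rev/s).
Crank pin A relative to C: A = (d + r cosθ, r sinθ); lever angle φ = atan2(r sinθ, d + r cosθ).
Differentiating tanφ: φ̇ = rω(d cosθ + r)/(d² + r² + 2dr cosθ).
d² + r² + 2dr cosθ = |CA|² = 0.0775785 m²;  d cosθ + r = -0.26219 m.
|ω_lever| = |0.1263·7.226·-0.26219| / 0.0775785 = 3.0843 rad/s.

3.08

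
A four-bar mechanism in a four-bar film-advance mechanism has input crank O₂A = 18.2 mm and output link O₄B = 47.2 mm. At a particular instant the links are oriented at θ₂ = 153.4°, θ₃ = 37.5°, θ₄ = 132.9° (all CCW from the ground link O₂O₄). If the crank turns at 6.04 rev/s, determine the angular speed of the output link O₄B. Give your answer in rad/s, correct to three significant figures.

ω₂ = 37.95 rad/s (from 6.04 rev/s).
Differentiating the loop-closure r₂e^{iθ₂}+r₃e^{iθ₃}=r₁+r₄e^{iθ₄} gives r₂ω₂e^{iθ₂}+r₃ω₃e^{iθ₃}=r₄ω₄e^{iθ₄}.
Eliminating the other unknown: ω₄ = r₂ω₂ sin(θ₂−θ₃) / [r₄ sin(θ₄−θ₃)].
Numerator sine = +0.89956; denominator sine = +0.99556.
Result = 0.0182·37.95·(+0.89956) / (0.0472·(+0.99556)) = +13.222 rad/s; magnitude 13.222 rad/s.

13.2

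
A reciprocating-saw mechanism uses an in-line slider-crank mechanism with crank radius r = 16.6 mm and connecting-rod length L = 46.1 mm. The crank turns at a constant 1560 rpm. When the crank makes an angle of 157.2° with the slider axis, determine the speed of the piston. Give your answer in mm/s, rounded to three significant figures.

699

ω = 2π·1560/60 = 163.4 rad/s
For an in-line slider-crank, x = r cosθ + √(L² − r² sin²θ), so v = −rω sinθ·[1 + r cosθ/√(L² − r² sin²θ)].
With r = 0.0166 m, L = 0.0461 m, θ = 157.2°: √(L² − r² sin²θ) = 0.045649 m.
v = −0.0166·163.4·0.38752·[1 + 0.0166·-0.92186/0.045649] = -0.69859 m/s.
|v| = 0.69859 m/s = 698.59 mm/s.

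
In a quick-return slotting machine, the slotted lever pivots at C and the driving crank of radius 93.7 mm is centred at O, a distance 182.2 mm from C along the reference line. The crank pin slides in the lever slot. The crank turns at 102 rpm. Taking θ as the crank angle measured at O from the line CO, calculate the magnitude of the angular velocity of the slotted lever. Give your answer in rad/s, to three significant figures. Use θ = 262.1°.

ω = 10.68 rad/s (from 102 rpm).
Crank pin A relative to C: A = (d + r cosθ, r sinθ); lever angle φ = atan2(r sinθ, d + r cosθ).
Differentiating tanφ: φ̇ = rω(d cosθ + r)/(d² + r² + 2dr cosθ).
d² + r² + 2dr cosθ = |CA|² = 0.0372836 m²;  d cosθ + r = +0.068658 m.
|ω_lever| = |0.0937·10.68·+0.068658| / 0.0372836 = 1.8431 rad/s.

1.84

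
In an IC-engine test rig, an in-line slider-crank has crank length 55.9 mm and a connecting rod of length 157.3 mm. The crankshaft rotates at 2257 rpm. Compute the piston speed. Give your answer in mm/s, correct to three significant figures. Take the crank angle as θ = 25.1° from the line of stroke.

7430

ω = 2π·2257/60 = 236.4 rad/s
For an in-line slider-crank, x = r cosθ + √(L² − r² sin²θ), so v = −rω sinθ·[1 + r cosθ/√(L² − r² sin²θ)].
With r = 0.0559 m, L = 0.1573 m, θ = 25.1°: √(L² − r² sin²θ) = 0.1555 m.
v = −0.0559·236.4·0.42420·[1 + 0.0559·0.90557/0.1555] = -7.429 m/s.
|v| = 7.429 m/s = 7429 mm/s.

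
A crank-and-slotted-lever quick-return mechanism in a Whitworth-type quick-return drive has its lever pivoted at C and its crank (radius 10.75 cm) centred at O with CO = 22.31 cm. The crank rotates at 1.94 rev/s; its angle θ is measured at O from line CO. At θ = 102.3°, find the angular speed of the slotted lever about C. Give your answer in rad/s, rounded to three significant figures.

1.54

ω = 12.19 rad/s (from 1.94 rev/s).
Crank pin A relative to C: A = (d + r cosθ, r sinθ); lever angle φ = atan2(r sinθ, d + r cosθ).
Differentiating tanφ: φ̇ = rω(d cosθ + r)/(d² + r² + 2dr cosθ).
d² + r² + 2dr cosθ = |CA|² = 0.0511115 m²;  d cosθ + r = +0.059973 m.
|ω_lever| = |0.1075·12.19·+0.059973| / 0.0511115 = 1.5375 rad/s.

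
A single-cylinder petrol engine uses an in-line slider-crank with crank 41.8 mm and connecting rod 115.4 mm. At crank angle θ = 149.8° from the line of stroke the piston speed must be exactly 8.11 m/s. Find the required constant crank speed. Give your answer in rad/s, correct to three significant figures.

For an in-line slider-crank, |v_piston| = rω|sinθ|·[1 + r cosθ/√(L² − r² sin²θ)].
With r = 0.0418 m, L = 0.1154 m, θ = 149.8°: the bracketed kinematic factor |dx/dθ| = 0.014332 m.
ω = v/|dx/dθ| = 8.11/0.014332 = 565.88 rad/s.

566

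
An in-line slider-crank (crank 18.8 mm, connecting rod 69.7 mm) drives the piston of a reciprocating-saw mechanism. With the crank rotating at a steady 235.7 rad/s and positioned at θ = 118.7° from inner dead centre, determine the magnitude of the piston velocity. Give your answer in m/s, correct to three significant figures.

3.37

ω = 235.7 rad/s
For an in-line slider-crank, x = r cosθ + √(L² − r² sin²θ), so v = −rω sinθ·[1 + r cosθ/√(L² − r² sin²θ)].
With r = 0.0188 m, L = 0.0697 m, θ = 118.7°: √(L² − r² sin²θ) = 0.067721 m.
v = −0.0188·235.7·0.87715·[1 + 0.0188·-0.48022/0.067721] = -3.3686 m/s.
|v| = 3.3686 m/s.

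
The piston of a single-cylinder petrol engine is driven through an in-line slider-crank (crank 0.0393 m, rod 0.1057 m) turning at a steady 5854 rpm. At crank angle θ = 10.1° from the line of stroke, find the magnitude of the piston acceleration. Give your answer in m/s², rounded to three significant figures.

19700

ω = 2π·5854/60 = 613 rad/s
x(θ) = r cosθ + √(L² − r² sin²θ); with ω constant, a = ω²·d²x/dθ².
d²x/dθ² = −r cosθ − r²(cos2θ)/√u − r⁴ sin²2θ/(4u^{3/2}),  u = L² − r² sin²θ = 0.011125 m².
Substituting r = 0.0393 m, L = 0.1057 m, θ = 10.1°: d²x/dθ² = -0.052494 m.
a = ω²·d²x/dθ² = (613)²·(-0.052494) = -19728 m/s²;  |a| = 19728 m/s².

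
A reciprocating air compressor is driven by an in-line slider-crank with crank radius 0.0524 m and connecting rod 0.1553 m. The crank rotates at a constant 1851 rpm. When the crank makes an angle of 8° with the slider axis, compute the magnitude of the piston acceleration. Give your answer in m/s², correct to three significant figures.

2590

ω = 2π·1851/60 = 193.8 rad/s
x(θ) = r cosθ + √(L² − r² sin²θ); with ω constant, a = ω²·d²x/dθ².
d²x/dθ² = −r cosθ − r²(cos2θ)/√u − r⁴ sin²2θ/(4u^{3/2}),  u = L² − r² sin²θ = 0.0240649 m².
Substituting r = 0.0524 m, L = 0.1553 m, θ = 8°: d²x/dθ² = -0.068943 m.
a = ω²·d²x/dθ² = (193.8)²·(-0.068943) = -2590.3 m/s²;  |a| = 2590.3 m/s².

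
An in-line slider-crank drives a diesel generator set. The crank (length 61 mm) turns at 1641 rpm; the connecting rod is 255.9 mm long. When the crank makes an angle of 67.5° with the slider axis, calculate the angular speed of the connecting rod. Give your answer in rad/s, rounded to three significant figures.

16.1

ω = 171.8 rad/s (converted from 1641 rpm).
The rod makes angle φ with the slider axis where L sinφ = r sinθ; differentiating, L cosφ·φ̇ = r ω cosθ.
L cosφ = √(L² − r² sin²θ) = 0.24962 m.
|ω_rod| = r ω |cosθ| / √(L² − r² sin²θ) = 0.061·171.8·0.38268/0.24962 = 16.071 rad/s.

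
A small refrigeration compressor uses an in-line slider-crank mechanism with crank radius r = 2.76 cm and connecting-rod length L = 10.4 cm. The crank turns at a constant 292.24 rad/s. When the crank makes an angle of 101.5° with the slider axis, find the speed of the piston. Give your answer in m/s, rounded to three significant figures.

ω = 292.2 rad/s
For an in-line slider-crank, x = r cosθ + √(L² − r² sin²θ), so v = −rω sinθ·[1 + r cosθ/√(L² − r² sin²θ)].
With r = 0.0276 m, L = 0.104 m, θ = 101.5°: √(L² − r² sin²θ) = 0.10042 m.
v = −0.0276·292.2·0.97992·[1 + 0.0276·-0.19937/0.10042] = -7.4708 m/s.
|v| = 7.4708 m/s.

7.47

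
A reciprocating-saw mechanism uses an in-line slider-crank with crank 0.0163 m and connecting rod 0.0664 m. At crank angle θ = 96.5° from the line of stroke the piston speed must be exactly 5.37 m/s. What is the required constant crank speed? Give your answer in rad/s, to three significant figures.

For an in-line slider-crank, |v_piston| = rω|sinθ|·[1 + r cosθ/√(L² − r² sin²θ)].
With r = 0.0163 m, L = 0.0664 m, θ = 96.5°: the bracketed kinematic factor |dx/dθ| = 0.015731 m.
ω = v/|dx/dθ| = 5.37/0.015731 = 341.36 rad/s.

341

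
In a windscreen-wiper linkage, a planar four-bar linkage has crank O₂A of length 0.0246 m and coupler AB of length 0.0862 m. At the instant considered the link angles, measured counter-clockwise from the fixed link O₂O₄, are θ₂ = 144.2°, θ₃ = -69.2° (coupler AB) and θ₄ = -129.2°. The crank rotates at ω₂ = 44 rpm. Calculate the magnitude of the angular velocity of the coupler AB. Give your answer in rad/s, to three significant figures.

1.52

ω₂ = 4.608 rad/s (from 44 rpm).
Differentiating the loop-closure r₂e^{iθ₂}+r₃e^{iθ₃}=r₁+r₄e^{iθ₄} gives r₂ω₂e^{iθ₂}+r₃ω₃e^{iθ₃}=r₄ω₄e^{iθ₄}.
Eliminating the other unknown: ω₃ = r₂ω₂ sin(θ₄−θ₂) / [r₃ sin(θ₃−θ₄)].
Numerator sine = +0.99824; denominator sine = +0.86603.
Result = 0.0246·4.608·(+0.99824) / (0.0862·(+0.86603)) = +1.5157 rad/s; magnitude 1.5157 rad/s.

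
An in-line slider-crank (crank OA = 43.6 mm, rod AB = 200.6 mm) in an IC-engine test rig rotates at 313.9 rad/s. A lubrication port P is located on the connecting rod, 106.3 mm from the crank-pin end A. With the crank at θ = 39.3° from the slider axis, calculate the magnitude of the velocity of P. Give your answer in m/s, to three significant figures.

10.7

ω = 313.9 rad/s.  Crank-pin speed |V_A| = rω = 13.686 m/s, perpendicular to OA.
Rod angle: sinφ = −(r/L) sinθ ⇒ φ = -7.913°; ω_rod = −rω cosθ/√(L²−r²sin²θ) = -53.303 rad/s.
V_P = V_A + ω_rod × AP, with AP = 0.1063 m along the rod.
Components: V_Px = −rω sinθ − a·ω_rod·sinφ = -9.4485 m/s;  V_Py = rω cosθ + a·ω_rod·cosφ = +4.9786 m/s.
|V_P| = √(V_Px² + V_Py²) = 10.68 m/s.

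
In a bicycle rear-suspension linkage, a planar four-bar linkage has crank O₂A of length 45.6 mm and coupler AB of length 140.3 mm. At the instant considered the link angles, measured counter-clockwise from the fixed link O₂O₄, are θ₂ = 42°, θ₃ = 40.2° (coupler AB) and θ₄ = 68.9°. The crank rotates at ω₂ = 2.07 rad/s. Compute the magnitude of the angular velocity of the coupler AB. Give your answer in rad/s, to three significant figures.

0.634

ω₂ = 2.07 rad/s
Differentiating the loop-closure r₂e^{iθ₂}+r₃e^{iθ₃}=r₁+r₄e^{iθ₄} gives r₂ω₂e^{iθ₂}+r₃ω₃e^{iθ₃}=r₄ω₄e^{iθ₄}.
Eliminating the other unknown: ω₃ = r₂ω₂ sin(θ₄−θ₂) / [r₃ sin(θ₃−θ₄)].
Numerator sine = +0.45243; denominator sine = -0.48022.
Result = 0.0456·2.07·(+0.45243) / (0.1403·(-0.48022)) = -0.63386 rad/s; magnitude 0.63386 rad/s.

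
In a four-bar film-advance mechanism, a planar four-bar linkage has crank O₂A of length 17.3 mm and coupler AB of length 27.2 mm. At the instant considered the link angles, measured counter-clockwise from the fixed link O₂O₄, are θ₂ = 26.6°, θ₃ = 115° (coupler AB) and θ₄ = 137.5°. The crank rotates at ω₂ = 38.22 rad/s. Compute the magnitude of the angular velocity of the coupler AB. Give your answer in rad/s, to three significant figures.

59.3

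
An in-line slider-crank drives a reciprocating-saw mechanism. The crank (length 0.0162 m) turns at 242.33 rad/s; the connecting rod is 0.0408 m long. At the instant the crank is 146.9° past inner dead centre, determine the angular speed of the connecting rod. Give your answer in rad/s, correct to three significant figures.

ω = 242.3 rad/s
The rod makes angle φ with the slider axis where L sinφ = r sinθ; differentiating, L cosφ·φ̇ = r ω cosθ.
L cosφ = √(L² − r² sin²θ) = 0.039829 m.
|ω_rod| = r ω |cosθ| / √(L² − r² sin²θ) = 0.0162·242.3·0.83772/0.039829 = 82.569 rad/s.

82.6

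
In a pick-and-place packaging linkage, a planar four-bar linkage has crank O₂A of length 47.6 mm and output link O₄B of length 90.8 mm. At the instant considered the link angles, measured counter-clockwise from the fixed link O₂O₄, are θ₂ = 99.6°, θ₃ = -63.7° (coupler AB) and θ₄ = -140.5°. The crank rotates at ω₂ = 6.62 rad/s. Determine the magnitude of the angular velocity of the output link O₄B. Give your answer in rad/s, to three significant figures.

1.02

ω₂ = 6.62 rad/s
Differentiating the loop-closure r₂e^{iθ₂}+r₃e^{iθ₃}=r₁+r₄e^{iθ₄} gives r₂ω₂e^{iθ₂}+r₃ω₃e^{iθ₃}=r₄ω₄e^{iθ₄}.
Eliminating the other unknown: ω₄ = r₂ω₂ sin(θ₂−θ₃) / [r₄ sin(θ₄−θ₃)].
Numerator sine = +0.28736; denominator sine = -0.97358.
Result = 0.0476·6.62·(+0.28736) / (0.0908·(-0.97358)) = -1.0243 rad/s; magnitude 1.0243 rad/s.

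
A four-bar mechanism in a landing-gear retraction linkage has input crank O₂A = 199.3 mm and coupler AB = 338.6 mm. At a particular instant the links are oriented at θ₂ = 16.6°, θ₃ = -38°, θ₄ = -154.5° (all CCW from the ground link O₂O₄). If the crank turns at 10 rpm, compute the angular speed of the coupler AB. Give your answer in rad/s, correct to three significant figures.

0.107

ω₂ = 1.047 rad/s (from 10 rpm).
Differentiating the loop-closure r₂e^{iθ₂}+r₃e^{iθ₃}=r₁+r₄e^{iθ₄} gives r₂ω₂e^{iθ₂}+r₃ω₃e^{iθ₃}=r₄ω₄e^{iθ₄}.
Eliminating the other unknown: ω₃ = r₂ω₂ sin(θ₄−θ₂) / [r₃ sin(θ₃−θ₄)].
Numerator sine = -0.15471; denominator sine = +0.89493.
Result = 0.1993·1.047·(-0.15471) / (0.3386·(+0.89493)) = -0.10656 rad/s; magnitude 0.10656 rad/s.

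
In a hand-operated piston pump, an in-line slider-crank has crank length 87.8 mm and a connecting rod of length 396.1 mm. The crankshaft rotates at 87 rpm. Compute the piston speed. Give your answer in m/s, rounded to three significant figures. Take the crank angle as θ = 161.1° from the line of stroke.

ω = 2π·87/60 = 9.111 rad/s
For an in-line slider-crank, x = r cosθ + √(L² − r² sin²θ), so v = −rω sinθ·[1 + r cosθ/√(L² − r² sin²θ)].
With r = 0.0878 m, L = 0.3961 m, θ = 161.1°: √(L² − r² sin²θ) = 0.39508 m.
v = −0.0878·9.111·0.32392·[1 + 0.0878·-0.94609/0.39508] = -0.20463 m/s.
|v| = 0.20463 m/s.

0.205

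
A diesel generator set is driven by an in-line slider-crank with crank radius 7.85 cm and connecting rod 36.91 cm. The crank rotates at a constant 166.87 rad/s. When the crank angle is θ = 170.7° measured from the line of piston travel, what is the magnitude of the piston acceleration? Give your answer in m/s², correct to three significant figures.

ω = 166.9 rad/s
x(θ) = r cosθ + √(L² − r² sin²θ); with ω constant, a = ω²·d²x/dθ².
d²x/dθ² = −r cosθ − r²(cos2θ)/√u − r⁴ sin²2θ/(4u^{3/2}),  u = L² − r² sin²θ = 0.136074 m².
Substituting r = 0.0785 m, L = 0.3691 m, θ = 170.7°: d²x/dθ² = +0.061616 m.
a = ω²·d²x/dθ² = (166.9)²·(+0.061616) = +1715.7 m/s²;  |a| = 1715.7 m/s².

1720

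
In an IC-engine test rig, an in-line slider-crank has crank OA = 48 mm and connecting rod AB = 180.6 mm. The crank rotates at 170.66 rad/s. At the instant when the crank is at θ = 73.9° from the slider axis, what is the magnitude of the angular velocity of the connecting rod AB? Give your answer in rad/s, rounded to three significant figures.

13.0

ω = 170.7 rad/s
The rod makes angle φ with the slider axis where L sinφ = r sinθ; differentiating, L cosφ·φ̇ = r ω cosθ.
L cosφ = √(L² − r² sin²θ) = 0.17461 m.
|ω_rod| = r ω |cosθ| / √(L² − r² sin²θ) = 0.048·170.7·0.27731/0.17461 = 13.01 rad/s.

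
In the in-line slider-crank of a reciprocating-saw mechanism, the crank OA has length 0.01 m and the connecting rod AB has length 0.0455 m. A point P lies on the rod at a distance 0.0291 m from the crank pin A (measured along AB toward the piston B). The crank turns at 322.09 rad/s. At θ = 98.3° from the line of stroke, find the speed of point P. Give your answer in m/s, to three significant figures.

3.13

ω = 322.1 rad/s.  Crank-pin speed |V_A| = rω = 3.2209 m/s, perpendicular to OA.
Rod angle: sinφ = −(r/L) sinθ ⇒ φ = -12.561°; ω_rod = −rω cosθ/√(L²−r²sin²θ) = +10.469 rad/s.
V_P = V_A + ω_rod × AP, with AP = 0.0291 m along the rod.
Components: V_Px = −rω sinθ − a·ω_rod·sinφ = -3.1209 m/s;  V_Py = rω cosθ + a·ω_rod·cosφ = -0.16759 m/s.
|V_P| = √(V_Px² + V_Py²) = 3.1254 m/s.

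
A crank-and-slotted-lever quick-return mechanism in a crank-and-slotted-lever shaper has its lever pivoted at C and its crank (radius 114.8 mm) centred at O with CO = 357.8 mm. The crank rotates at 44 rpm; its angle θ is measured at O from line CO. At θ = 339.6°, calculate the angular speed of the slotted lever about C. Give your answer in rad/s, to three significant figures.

ω = 4.608 rad/s (from 44 rpm).
Crank pin A relative to C: A = (d + r cosθ, r sinθ); lever angle φ = atan2(r sinθ, d + r cosθ).
Differentiating tanφ: φ̇ = rω(d cosθ + r)/(d² + r² + 2dr cosθ).
d² + r² + 2dr cosθ = |CA|² = 0.218198 m²;  d cosθ + r = +0.45016 m.
|ω_lever| = |0.1148·4.608·+0.45016| / 0.218198 = 1.0913 rad/s.

1.09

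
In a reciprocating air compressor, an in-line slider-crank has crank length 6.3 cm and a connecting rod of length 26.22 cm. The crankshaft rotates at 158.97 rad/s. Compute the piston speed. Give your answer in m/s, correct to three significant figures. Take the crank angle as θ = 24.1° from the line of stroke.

ω = 159 rad/s
For an in-line slider-crank, x = r cosθ + √(L² − r² sin²θ), so v = −rω sinθ·[1 + r cosθ/√(L² − r² sin²θ)].
With r = 0.063 m, L = 0.2622 m, θ = 24.1°: √(L² − r² sin²θ) = 0.26093 m.
v = −0.063·159·0.40833·[1 + 0.063·0.91283/0.26093] = -4.9908 m/s.
|v| = 4.9908 m/s.

4.99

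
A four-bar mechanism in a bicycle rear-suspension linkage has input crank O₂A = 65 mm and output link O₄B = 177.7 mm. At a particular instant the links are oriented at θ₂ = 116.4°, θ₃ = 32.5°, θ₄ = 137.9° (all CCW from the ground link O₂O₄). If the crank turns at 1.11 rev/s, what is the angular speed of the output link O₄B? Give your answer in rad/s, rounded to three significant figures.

ω₂ = 6.974 rad/s (from 1.11 rev/s).
Differentiating the loop-closure r₂e^{iθ₂}+r₃e^{iθ₃}=r₁+r₄e^{iθ₄} gives r₂ω₂e^{iθ₂}+r₃ω₃e^{iθ₃}=r₄ω₄e^{iθ₄}.
Eliminating the other unknown: ω₄ = r₂ω₂ sin(θ₂−θ₃) / [r₄ sin(θ₄−θ₃)].
Numerator sine = +0.99434; denominator sine = +0.96410.
Result = 0.065·6.974·(+0.99434) / (0.1777·(+0.96410)) = +2.6311 rad/s; magnitude 2.6311 rad/s.

2.63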